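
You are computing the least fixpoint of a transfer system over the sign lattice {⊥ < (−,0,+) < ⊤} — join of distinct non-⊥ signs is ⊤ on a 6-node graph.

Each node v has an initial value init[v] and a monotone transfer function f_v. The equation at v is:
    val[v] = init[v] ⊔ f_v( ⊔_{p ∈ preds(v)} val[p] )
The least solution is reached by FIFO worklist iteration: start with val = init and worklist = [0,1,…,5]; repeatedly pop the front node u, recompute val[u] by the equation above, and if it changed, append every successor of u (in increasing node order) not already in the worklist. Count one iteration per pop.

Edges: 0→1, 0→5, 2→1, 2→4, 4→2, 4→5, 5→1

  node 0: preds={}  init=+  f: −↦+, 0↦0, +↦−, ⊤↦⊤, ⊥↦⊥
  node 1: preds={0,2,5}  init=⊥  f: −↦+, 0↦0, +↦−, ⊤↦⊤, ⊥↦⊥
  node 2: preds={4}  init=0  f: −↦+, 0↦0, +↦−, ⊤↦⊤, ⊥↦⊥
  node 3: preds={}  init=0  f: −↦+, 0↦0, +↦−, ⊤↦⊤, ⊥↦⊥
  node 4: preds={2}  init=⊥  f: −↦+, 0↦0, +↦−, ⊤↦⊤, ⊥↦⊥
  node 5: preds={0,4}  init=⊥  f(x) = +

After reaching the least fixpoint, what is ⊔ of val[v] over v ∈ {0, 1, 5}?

Trace (8 dequeues):
  [1] u=0 | in ⊥ | out + | ==
  [2] u=1 | in ⊤ | out ⊤ | prev ⊥ | push {}
  [3] u=2 | in ⊥ | out 0 | ==
  [4] u=3 | in ⊥ | out 0 | ==
  [5] u=4 | in 0 | out 0 | prev ⊥ | push {2}
  [6] u=5 | in ⊤ | out + | prev ⊥ | push {1}
  [7] u=2 | in 0 | out 0 | ==
  [8] u=1 | in ⊤ | out ⊤ | ==

Converged values:
  [0] +
  [1] ⊤
  [2] 0
  [3] 0
  [4] 0
  [5] +

⊤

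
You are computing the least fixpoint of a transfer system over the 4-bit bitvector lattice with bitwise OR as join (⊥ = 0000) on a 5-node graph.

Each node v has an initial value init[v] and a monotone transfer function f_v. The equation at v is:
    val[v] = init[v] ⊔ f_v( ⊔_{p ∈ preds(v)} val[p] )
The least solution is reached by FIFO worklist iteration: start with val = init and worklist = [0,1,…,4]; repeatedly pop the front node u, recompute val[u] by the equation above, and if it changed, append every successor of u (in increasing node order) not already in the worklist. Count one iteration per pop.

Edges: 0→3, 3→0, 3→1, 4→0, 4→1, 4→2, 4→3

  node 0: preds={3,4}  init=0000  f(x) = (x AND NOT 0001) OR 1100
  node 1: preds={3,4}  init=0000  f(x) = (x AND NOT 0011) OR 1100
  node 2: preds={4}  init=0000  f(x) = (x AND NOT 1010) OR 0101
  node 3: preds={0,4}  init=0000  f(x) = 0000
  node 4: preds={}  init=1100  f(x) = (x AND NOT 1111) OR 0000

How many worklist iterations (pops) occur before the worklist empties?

5

Worklist (5 pops):
  #1 pop 0: in=1100 → 1100 (was 0000); enqueue []
  #2 pop 1: in=1100 → 1100 (was 0000); enqueue []
  #3 pop 2: in=1100 → 0101 (was 0000); enqueue []
  #4 pop 3: in=1100 → 0000 (no change)
  #5 pop 4: in=0000 → 1100 (no change)

Fixpoint:
  val[0] = 1100
  val[1] = 1100
  val[2] = 0101
  val[3] = 0000
  val[4] = 1100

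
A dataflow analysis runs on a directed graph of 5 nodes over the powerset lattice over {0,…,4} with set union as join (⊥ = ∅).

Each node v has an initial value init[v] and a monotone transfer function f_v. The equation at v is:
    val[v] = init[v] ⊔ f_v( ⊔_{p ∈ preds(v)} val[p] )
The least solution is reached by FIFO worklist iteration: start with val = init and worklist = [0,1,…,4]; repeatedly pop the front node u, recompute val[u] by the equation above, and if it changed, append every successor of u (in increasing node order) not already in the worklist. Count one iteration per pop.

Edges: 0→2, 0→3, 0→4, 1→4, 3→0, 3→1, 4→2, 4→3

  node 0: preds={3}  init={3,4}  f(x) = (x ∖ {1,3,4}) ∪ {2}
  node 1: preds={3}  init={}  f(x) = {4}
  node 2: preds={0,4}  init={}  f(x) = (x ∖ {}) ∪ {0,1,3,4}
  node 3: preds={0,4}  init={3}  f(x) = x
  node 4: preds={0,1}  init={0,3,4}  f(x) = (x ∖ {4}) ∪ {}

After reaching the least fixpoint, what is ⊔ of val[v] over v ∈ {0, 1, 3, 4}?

Trace (10 dequeues):
  [1] u=0 | in {3} | out {2,3,4} | prev {3,4} | push {}
  [2] u=1 | in {3} | out {4} | prev {} | push {}
  [3] u=2 | in {0,2,3,4} | out {0,1,2,3,4} | prev {} | push {}
  [4] u=3 | in {0,2,3,4} | out {0,2,3,4} | prev {3} | push {0,1}
  [5] u=4 | in {2,3,4} | out {0,2,3,4} | prev {0,3,4} | push {2,3}
  [6] u=0 | in {0,2,3,4} | out {0,2,3,4} | prev {2,3,4} | push {4}
  [7] u=1 | in {0,2,3,4} | out {4} | ==
  [8] u=2 | in {0,2,3,4} | out {0,1,2,3,4} | ==
  [9] u=3 | in {0,2,3,4} | out {0,2,3,4} | ==
  [10] u=4 | in {0,2,3,4} | out {0,2,3,4} | ==

Converged values:
  [0] {0,2,3,4}
  [1] {4}
  [2] {0,1,2,3,4}
  [3] {0,2,3,4}
  [4] {0,2,3,4}

{0,2,3,4}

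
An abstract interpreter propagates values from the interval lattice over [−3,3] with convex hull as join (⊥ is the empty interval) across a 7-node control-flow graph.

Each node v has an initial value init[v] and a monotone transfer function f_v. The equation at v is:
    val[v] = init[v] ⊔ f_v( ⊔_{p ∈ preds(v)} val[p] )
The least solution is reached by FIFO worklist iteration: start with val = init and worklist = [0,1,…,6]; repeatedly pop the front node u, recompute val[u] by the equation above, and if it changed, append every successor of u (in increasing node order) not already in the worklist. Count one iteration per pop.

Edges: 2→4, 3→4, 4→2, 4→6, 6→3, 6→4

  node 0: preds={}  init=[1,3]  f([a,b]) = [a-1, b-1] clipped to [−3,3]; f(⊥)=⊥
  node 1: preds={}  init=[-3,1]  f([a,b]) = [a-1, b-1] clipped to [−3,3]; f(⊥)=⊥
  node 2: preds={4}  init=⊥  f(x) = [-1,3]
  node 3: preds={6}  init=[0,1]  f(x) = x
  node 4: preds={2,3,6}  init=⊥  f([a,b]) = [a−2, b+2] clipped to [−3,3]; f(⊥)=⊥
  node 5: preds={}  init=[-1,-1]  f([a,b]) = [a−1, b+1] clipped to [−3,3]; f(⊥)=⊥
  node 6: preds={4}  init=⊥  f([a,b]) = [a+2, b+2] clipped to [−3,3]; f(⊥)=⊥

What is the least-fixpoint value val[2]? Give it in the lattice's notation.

Iteration log — 10 steps:
  step 1. node 0  ⊔preds=⊥  new=[1,3]  stable
  step 2. node 1  ⊔preds=⊥  new=[-3,1]  stable
  step 3. node 2  ⊔preds=⊥  new=[-1,3]  old=⊥  +wl: 
  step 4. node 3  ⊔preds=⊥  new=[0,1]  stable
  step 5. node 4  ⊔preds=[-1,3]  new=[-3,3]  old=⊥  +wl: 2
  step 6. node 5  ⊔preds=⊥  new=[-1,-1]  stable
  step 7. node 6  ⊔preds=[-3,3]  new=[-1,3]  old=⊥  +wl: 3,4
  step 8. node 2  ⊔preds=[-3,3]  new=[-1,3]  stable
  step 9. node 3  ⊔preds=[-1,3]  new=[-1,3]  old=[0,1]  +wl: 
  step 10. node 4  ⊔preds=[-1,3]  new=[-3,3]  stable

Least fixpoint reached:
  node 0: [1,3]
  node 1: [-3,1]
  node 2: [-1,3]
  node 3: [-1,3]
  node 4: [-3,3]
  node 5: [-1,-1]
  node 6: [-1,3]

[-1,3]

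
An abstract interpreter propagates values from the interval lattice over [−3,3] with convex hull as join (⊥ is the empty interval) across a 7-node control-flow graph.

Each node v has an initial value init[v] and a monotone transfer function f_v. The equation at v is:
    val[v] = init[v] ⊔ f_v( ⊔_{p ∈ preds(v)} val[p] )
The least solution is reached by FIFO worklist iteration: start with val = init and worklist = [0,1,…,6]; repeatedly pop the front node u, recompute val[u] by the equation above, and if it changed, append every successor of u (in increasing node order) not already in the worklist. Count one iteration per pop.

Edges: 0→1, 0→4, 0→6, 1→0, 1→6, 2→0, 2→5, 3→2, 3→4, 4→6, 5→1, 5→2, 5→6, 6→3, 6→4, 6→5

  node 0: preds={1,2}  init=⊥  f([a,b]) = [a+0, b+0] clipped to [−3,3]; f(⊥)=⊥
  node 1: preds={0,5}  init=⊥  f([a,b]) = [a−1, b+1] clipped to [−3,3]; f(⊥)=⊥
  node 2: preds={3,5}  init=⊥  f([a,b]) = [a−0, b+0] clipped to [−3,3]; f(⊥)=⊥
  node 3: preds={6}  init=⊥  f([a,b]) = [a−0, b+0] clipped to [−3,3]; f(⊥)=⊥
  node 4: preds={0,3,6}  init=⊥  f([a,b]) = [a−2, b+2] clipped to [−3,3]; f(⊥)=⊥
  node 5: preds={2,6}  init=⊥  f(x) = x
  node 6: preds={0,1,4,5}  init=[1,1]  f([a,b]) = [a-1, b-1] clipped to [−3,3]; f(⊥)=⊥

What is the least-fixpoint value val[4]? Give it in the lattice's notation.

[-3,3]

Iteration log — 26 steps:
  step 1. node 0  ⊔preds=⊥  new=⊥  stable
  step 2. node 1  ⊔preds=⊥  new=⊥  stable
  step 3. node 2  ⊔preds=⊥  new=⊥  stable
  step 4. node 3  ⊔preds=[1,1]  new=[1,1]  old=⊥  +wl: 2
  step 5. node 4  ⊔preds=[1,1]  new=[-1,3]  old=⊥  +wl: 
  step 6. node 5  ⊔preds=[1,1]  new=[1,1]  old=⊥  +wl: 1
  step 7. node 6  ⊔preds=[-1,3]  new=[-2,2]  old=[1,1]  +wl: 3,4,5
  step 8. node 2  ⊔preds=[1,1]  new=[1,1]  old=⊥  +wl: 0
  step 9. node 1  ⊔preds=[1,1]  new=[0,2]  old=⊥  +wl: 6
  step 10. node 3  ⊔preds=[-2,2]  new=[-2,2]  old=[1,1]  +wl: 2
  step 11. node 4  ⊔preds=[-2,2]  new=[-3,3]  old=[-1,3]  +wl: 
  step 12. node 5  ⊔preds=[-2,2]  new=[-2,2]  old=[1,1]  +wl: 1
  step 13. node 0  ⊔preds=[0,2]  new=[0,2]  old=⊥  +wl: 4
  step 14. node 6  ⊔preds=[-3,3]  new=[-3,2]  old=[-2,2]  +wl: 3,5
  step 15. node 2  ⊔preds=[-2,2]  new=[-2,2]  old=[1,1]  +wl: 0
  step 16. node 1  ⊔preds=[-2,2]  new=[-3,3]  old=[0,2]  +wl: 6
  step 17. node 4  ⊔preds=[-3,2]  new=[-3,3]  stable
  step 18. node 3  ⊔preds=[-3,2]  new=[-3,2]  old=[-2,2]  +wl: 2,4
  step 19. node 5  ⊔preds=[-3,2]  new=[-3,2]  old=[-2,2]  +wl: 1
  step 20. node 0  ⊔preds=[-3,3]  new=[-3,3]  old=[0,2]  +wl: 
  step 21. node 6  ⊔preds=[-3,3]  new=[-3,2]  stable
  step 22. node 2  ⊔preds=[-3,2]  new=[-3,2]  old=[-2,2]  +wl: 0,5
  step 23. node 4  ⊔preds=[-3,3]  new=[-3,3]  stable
  step 24. node 1  ⊔preds=[-3,3]  new=[-3,3]  stable
  step 25. node 0  ⊔preds=[-3,3]  new=[-3,3]  stable
  step 26. node 5  ⊔preds=[-3,2]  new=[-3,2]  stable

Least fixpoint reached:
  node 0: [-3,3]
  node 1: [-3,3]
  node 2: [-3,2]
  node 3: [-3,2]
  node 4: [-3,3]
  node 5: [-3,2]
  node 6: [-3,2]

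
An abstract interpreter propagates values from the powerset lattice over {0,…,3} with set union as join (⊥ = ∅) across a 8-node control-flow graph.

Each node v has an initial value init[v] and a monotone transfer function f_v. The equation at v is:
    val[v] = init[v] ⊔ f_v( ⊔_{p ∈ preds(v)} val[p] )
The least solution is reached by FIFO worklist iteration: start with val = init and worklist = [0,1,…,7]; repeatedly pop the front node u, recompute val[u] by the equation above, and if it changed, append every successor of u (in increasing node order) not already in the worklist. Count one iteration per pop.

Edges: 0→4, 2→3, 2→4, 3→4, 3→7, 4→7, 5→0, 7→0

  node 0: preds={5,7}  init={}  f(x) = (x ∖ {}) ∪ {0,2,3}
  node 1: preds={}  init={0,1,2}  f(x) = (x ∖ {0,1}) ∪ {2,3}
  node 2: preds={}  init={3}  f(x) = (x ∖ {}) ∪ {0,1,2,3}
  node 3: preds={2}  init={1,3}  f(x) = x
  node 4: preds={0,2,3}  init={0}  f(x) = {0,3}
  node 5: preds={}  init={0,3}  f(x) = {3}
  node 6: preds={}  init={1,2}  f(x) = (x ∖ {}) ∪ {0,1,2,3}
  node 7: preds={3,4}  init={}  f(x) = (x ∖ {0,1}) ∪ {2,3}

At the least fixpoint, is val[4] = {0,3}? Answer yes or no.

yes

Iteration log — 9 steps:
  step 1. node 0  ⊔preds={0,3}  new={0,2,3}  old={}  +wl: 
  step 2. node 1  ⊔preds={}  new={0,1,2,3}  old={0,1,2}  +wl: 
  step 3. node 2  ⊔preds={}  new={0,1,2,3}  old={3}  +wl: 
  step 4. node 3  ⊔preds={0,1,2,3}  new={0,1,2,3}  old={1,3}  +wl: 
  step 5. node 4  ⊔preds={0,1,2,3}  new={0,3}  old={0}  +wl: 
  step 6. node 5  ⊔preds={}  new={0,3}  stable
  step 7. node 6  ⊔preds={}  new={0,1,2,3}  old={1,2}  +wl: 
  step 8. node 7  ⊔preds={0,1,2,3}  new={2,3}  old={}  +wl: 0
  step 9. node 0  ⊔preds={0,2,3}  new={0,2,3}  stable

Least fixpoint reached:
  node 0: {0,2,3}
  node 1: {0,1,2,3}
  node 2: {0,1,2,3}
  node 3: {0,1,2,3}
  node 4: {0,3}
  node 5: {0,3}
  node 6: {0,1,2,3}
  node 7: {2,3}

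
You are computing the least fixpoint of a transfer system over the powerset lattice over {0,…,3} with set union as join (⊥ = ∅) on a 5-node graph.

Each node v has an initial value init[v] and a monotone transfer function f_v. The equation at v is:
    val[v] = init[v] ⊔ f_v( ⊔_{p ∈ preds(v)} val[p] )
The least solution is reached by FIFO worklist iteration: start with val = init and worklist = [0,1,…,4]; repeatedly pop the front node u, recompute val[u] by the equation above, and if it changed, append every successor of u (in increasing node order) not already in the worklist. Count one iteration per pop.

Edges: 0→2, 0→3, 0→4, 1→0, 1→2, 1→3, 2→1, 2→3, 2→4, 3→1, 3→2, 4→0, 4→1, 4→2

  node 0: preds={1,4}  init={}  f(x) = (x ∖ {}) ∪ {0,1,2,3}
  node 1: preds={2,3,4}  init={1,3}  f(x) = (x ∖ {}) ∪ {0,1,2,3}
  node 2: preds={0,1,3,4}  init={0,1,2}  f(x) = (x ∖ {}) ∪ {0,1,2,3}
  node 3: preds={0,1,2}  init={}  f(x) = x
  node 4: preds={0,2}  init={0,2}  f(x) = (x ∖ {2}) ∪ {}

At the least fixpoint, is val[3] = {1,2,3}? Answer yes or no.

Iteration log — 8 steps:
  step 1. node 0  ⊔preds={0,1,2,3}  new={0,1,2,3}  old={}  +wl: 
  step 2. node 1  ⊔preds={0,1,2}  new={0,1,2,3}  old={1,3}  +wl: 0
  step 3. node 2  ⊔preds={0,1,2,3}  new={0,1,2,3}  old={0,1,2}  +wl: 1
  step 4. node 3  ⊔preds={0,1,2,3}  new={0,1,2,3}  old={}  +wl: 2
  step 5. node 4  ⊔preds={0,1,2,3}  new={0,1,2,3}  old={0,2}  +wl: 
  step 6. node 0  ⊔preds={0,1,2,3}  new={0,1,2,3}  stable
  step 7. node 1  ⊔preds={0,1,2,3}  new={0,1,2,3}  stable
  step 8. node 2  ⊔preds={0,1,2,3}  new={0,1,2,3}  stable

Least fixpoint reached:
  node 0: {0,1,2,3}
  node 1: {0,1,2,3}
  node 2: {0,1,2,3}
  node 3: {0,1,2,3}
  node 4: {0,1,2,3}

no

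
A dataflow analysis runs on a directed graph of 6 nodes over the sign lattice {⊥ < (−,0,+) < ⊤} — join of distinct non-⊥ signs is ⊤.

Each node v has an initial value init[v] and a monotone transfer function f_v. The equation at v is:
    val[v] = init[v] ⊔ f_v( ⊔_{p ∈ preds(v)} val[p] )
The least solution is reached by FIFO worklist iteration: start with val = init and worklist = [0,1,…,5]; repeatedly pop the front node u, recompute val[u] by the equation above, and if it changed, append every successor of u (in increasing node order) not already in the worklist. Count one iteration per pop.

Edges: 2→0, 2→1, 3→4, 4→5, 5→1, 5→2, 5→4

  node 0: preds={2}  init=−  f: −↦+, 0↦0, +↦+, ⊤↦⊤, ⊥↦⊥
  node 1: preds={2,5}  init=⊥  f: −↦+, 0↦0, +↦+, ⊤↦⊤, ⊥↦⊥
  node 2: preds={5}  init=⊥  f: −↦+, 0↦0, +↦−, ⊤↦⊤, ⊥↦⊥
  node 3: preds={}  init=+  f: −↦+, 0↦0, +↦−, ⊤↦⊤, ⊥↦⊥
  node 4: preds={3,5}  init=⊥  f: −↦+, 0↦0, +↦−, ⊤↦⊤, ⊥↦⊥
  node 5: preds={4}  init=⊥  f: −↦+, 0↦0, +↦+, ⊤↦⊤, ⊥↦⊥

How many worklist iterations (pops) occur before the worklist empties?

Worklist (11 pops):
  #1 pop 0: in=⊥ → − (no change)
  #2 pop 1: in=⊥ → ⊥ (no change)
  #3 pop 2: in=⊥ → ⊥ (no change)
  #4 pop 3: in=⊥ → + (no change)
  #5 pop 4: in=+ → − (was ⊥); enqueue []
  #6 pop 5: in=− → + (was ⊥); enqueue [1,2,4]
  #7 pop 1: in=+ → + (was ⊥); enqueue []
  #8 pop 2: in=+ → − (was ⊥); enqueue [0,1]
  #9 pop 4: in=+ → − (no change)
  #10 pop 0: in=− → ⊤ (was −); enqueue []
  #11 pop 1: in=⊤ → ⊤ (was +); enqueue []

Fixpoint:
  val[0] = ⊤
  val[1] = ⊤
  val[2] = −
  val[3] = +
  val[4] = −
  val[5] = +

11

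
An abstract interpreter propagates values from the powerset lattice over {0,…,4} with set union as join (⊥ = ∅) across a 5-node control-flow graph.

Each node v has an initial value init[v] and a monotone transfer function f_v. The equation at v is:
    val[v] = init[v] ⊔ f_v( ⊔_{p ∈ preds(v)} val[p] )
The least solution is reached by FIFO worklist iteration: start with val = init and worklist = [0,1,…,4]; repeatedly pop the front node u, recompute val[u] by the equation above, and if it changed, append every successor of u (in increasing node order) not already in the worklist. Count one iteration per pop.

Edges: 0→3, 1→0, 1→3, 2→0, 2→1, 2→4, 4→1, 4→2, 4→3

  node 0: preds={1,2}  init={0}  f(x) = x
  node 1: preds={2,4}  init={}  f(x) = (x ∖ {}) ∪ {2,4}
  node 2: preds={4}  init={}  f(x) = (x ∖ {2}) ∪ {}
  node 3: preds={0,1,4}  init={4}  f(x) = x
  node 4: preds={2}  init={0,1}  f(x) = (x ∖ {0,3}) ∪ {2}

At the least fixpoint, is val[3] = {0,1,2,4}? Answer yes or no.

yes

Iteration log — 9 steps:
  step 1. node 0  ⊔preds={}  new={0}  stable
  step 2. node 1  ⊔preds={0,1}  new={0,1,2,4}  old={}  +wl: 0
  step 3. node 2  ⊔preds={0,1}  new={0,1}  old={}  +wl: 1
  step 4. node 3  ⊔preds={0,1,2,4}  new={0,1,2,4}  old={4}  +wl: 
  step 5. node 4  ⊔preds={0,1}  new={0,1,2}  old={0,1}  +wl: 2,3
  step 6. node 0  ⊔preds={0,1,2,4}  new={0,1,2,4}  old={0}  +wl: 
  step 7. node 1  ⊔preds={0,1,2}  new={0,1,2,4}  stable
  step 8. node 2  ⊔preds={0,1,2}  new={0,1}  stable
  step 9. node 3  ⊔preds={0,1,2,4}  new={0,1,2,4}  stable

Least fixpoint reached:
  node 0: {0,1,2,4}
  node 1: {0,1,2,4}
  node 2: {0,1}
  node 3: {0,1,2,4}
  node 4: {0,1,2}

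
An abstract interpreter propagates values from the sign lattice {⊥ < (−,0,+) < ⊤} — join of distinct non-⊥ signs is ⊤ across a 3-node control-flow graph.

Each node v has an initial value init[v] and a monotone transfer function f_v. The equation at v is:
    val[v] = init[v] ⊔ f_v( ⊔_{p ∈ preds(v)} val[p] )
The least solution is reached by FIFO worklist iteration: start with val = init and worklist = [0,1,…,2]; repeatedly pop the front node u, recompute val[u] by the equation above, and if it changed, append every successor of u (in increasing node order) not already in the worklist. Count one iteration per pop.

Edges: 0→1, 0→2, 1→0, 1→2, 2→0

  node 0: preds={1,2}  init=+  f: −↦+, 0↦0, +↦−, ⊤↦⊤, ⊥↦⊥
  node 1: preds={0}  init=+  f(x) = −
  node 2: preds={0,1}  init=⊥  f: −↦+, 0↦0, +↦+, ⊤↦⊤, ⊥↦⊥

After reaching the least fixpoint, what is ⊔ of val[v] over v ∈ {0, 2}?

⊤

Iteration log — 4 steps:
  step 1. node 0  ⊔preds=+  new=⊤  old=+  +wl: 
  step 2. node 1  ⊔preds=⊤  new=⊤  old=+  +wl: 0
  step 3. node 2  ⊔preds=⊤  new=⊤  old=⊥  +wl: 
  step 4. node 0  ⊔preds=⊤  new=⊤  stable

Least fixpoint reached:
  node 0: ⊤
  node 1: ⊤
  node 2: ⊤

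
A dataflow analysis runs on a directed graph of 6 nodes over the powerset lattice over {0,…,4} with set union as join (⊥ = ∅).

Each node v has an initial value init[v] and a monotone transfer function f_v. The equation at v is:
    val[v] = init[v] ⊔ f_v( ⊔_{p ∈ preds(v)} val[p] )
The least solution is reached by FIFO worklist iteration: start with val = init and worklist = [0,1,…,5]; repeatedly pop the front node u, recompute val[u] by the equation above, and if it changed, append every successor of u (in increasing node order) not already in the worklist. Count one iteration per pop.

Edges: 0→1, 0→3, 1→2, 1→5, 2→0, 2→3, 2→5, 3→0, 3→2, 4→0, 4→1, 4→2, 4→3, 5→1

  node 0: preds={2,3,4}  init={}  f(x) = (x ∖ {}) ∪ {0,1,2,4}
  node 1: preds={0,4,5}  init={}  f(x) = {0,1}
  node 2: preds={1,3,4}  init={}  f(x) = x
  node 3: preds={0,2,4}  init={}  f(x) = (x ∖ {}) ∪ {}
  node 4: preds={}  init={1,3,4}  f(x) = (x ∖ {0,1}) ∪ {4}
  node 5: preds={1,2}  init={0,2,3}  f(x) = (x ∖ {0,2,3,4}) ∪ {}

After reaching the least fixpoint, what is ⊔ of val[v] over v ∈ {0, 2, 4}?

Iteration log — 12 steps:
  step 1. node 0  ⊔preds={1,3,4}  new={0,1,2,3,4}  old={}  +wl: 
  step 2. node 1  ⊔preds={0,1,2,3,4}  new={0,1}  old={}  +wl: 
  step 3. node 2  ⊔preds={0,1,3,4}  new={0,1,3,4}  old={}  +wl: 0
  step 4. node 3  ⊔preds={0,1,2,3,4}  new={0,1,2,3,4}  old={}  +wl: 2
  step 5. node 4  ⊔preds={}  new={1,3,4}  stable
  step 6. node 5  ⊔preds={0,1,3,4}  new={0,1,2,3}  old={0,2,3}  +wl: 1
  step 7. node 0  ⊔preds={0,1,2,3,4}  new={0,1,2,3,4}  stable
  step 8. node 2  ⊔preds={0,1,2,3,4}  new={0,1,2,3,4}  old={0,1,3,4}  +wl: 0,3,5
  step 9. node 1  ⊔preds={0,1,2,3,4}  new={0,1}  stable
  step 10. node 0  ⊔preds={0,1,2,3,4}  new={0,1,2,3,4}  stable
  step 11. node 3  ⊔preds={0,1,2,3,4}  new={0,1,2,3,4}  stable
  step 12. node 5  ⊔preds={0,1,2,3,4}  new={0,1,2,3}  stable

Least fixpoint reached:
  node 0: {0,1,2,3,4}
  node 1: {0,1}
  node 2: {0,1,2,3,4}
  node 3: {0,1,2,3,4}
  node 4: {1,3,4}
  node 5: {0,1,2,3}

{0,1,2,3,4}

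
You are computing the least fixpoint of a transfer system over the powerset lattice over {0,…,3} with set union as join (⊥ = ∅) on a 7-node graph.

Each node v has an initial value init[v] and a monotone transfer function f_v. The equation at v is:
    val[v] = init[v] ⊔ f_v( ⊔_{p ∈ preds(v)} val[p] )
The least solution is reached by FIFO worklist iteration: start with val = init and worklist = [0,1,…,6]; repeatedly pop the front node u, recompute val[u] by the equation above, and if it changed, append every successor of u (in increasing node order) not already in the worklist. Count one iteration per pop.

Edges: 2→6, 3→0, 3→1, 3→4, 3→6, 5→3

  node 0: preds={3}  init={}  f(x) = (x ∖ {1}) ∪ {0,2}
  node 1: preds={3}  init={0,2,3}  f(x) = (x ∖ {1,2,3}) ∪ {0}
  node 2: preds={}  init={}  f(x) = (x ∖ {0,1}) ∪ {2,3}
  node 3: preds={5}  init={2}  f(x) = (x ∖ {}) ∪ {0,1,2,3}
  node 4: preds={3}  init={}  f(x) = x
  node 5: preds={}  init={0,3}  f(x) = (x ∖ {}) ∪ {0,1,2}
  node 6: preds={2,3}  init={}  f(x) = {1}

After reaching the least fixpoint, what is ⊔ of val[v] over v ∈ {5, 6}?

Worklist (10 pops):
  #1 pop 0: in={2} → {0,2} (was {}); enqueue []
  #2 pop 1: in={2} → {0,2,3} (no change)
  #3 pop 2: in={} → {2,3} (was {}); enqueue []
  #4 pop 3: in={0,3} → {0,1,2,3} (was {2}); enqueue [0,1]
  #5 pop 4: in={0,1,2,3} → {0,1,2,3} (was {}); enqueue []
  #6 pop 5: in={} → {0,1,2,3} (was {0,3}); enqueue [3]
  #7 pop 6: in={0,1,2,3} → {1} (was {}); enqueue []
  #8 pop 0: in={0,1,2,3} → {0,2,3} (was {0,2}); enqueue []
  #9 pop 1: in={0,1,2,3} → {0,2,3} (no change)
  #10 pop 3: in={0,1,2,3} → {0,1,2,3} (no change)

Fixpoint:
  val[0] = {0,2,3}
  val[1] = {0,2,3}
  val[2] = {2,3}
  val[3] = {0,1,2,3}
  val[4] = {0,1,2,3}
  val[5] = {0,1,2,3}
  val[6] = {1}

{0,1,2,3}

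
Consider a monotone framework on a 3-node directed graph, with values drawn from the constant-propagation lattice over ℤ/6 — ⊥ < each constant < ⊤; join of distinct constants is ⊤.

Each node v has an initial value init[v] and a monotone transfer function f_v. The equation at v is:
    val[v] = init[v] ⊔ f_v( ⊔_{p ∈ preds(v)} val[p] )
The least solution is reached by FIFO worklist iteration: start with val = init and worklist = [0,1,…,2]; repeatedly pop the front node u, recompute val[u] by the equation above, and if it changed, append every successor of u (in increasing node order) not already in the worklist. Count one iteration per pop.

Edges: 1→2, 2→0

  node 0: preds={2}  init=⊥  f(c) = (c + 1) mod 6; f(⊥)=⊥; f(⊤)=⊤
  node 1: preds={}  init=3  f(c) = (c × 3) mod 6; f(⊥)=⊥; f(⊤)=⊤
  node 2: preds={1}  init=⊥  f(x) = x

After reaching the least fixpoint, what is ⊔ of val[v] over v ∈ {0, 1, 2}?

Worklist (4 pops):
  #1 pop 0: in=⊥ → ⊥ (no change)
  #2 pop 1: in=⊥ → 3 (no change)
  #3 pop 2: in=3 → 3 (was ⊥); enqueue [0]
  #4 pop 0: in=3 → 4 (was ⊥); enqueue []

Fixpoint:
  val[0] = 4
  val[1] = 3
  val[2] = 3

⊤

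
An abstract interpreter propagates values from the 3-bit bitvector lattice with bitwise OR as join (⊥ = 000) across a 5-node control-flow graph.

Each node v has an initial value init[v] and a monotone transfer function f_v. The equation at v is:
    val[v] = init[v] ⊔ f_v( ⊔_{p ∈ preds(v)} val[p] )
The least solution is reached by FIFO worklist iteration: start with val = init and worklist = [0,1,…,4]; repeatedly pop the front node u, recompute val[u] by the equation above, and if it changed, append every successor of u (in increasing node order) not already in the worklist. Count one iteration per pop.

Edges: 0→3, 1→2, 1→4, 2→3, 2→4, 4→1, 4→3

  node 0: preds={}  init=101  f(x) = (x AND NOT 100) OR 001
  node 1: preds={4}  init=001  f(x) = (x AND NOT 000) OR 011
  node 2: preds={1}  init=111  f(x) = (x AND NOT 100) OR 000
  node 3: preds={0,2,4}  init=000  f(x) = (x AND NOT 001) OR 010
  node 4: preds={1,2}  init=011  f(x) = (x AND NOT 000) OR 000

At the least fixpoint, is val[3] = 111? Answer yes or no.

Trace (9 dequeues):
  [1] u=0 | in 000 | out 101 | ==
  [2] u=1 | in 011 | out 011 | prev 001 | push {}
  [3] u=2 | in 011 | out 111 | ==
  [4] u=3 | in 111 | out 110 | prev 000 | push {}
  [5] u=4 | in 111 | out 111 | prev 011 | push {1,3}
  [6] u=1 | in 111 | out 111 | prev 011 | push {2,4}
  [7] u=3 | in 111 | out 110 | ==
  [8] u=2 | in 111 | out 111 | ==
  [9] u=4 | in 111 | out 111 | ==

Converged values:
  [0] 101
  [1] 111
  [2] 111
  [3] 110
  [4] 111

no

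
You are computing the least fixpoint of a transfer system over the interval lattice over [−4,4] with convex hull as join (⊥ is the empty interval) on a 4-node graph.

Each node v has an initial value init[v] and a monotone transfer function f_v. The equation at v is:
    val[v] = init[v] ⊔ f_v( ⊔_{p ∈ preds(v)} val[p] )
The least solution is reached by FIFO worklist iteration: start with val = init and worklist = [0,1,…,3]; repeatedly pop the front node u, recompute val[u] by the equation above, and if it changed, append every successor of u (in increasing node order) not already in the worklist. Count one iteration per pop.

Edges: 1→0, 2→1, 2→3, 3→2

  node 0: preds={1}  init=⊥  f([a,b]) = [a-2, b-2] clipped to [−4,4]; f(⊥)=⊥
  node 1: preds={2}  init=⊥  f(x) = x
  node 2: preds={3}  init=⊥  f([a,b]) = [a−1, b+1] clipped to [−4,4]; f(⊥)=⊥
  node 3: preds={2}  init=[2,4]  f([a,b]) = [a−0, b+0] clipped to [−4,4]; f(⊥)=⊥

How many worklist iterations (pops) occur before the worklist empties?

Iteration log — 27 steps:
  step 1. node 0  ⊔preds=⊥  new=⊥  stable
  step 2. node 1  ⊔preds=⊥  new=⊥  stable
  step 3. node 2  ⊔preds=[2,4]  new=[1,4]  old=⊥  +wl: 1
  step 4. node 3  ⊔preds=[1,4]  new=[1,4]  old=[2,4]  +wl: 2
  step 5. node 1  ⊔preds=[1,4]  new=[1,4]  old=⊥  +wl: 0
  step 6. node 2  ⊔preds=[1,4]  new=[0,4]  old=[1,4]  +wl: 1,3
  step 7. node 0  ⊔preds=[1,4]  new=[-1,2]  old=⊥  +wl: 
  step 8. node 1  ⊔preds=[0,4]  new=[0,4]  old=[1,4]  +wl: 0
  step 9. node 3  ⊔preds=[0,4]  new=[0,4]  old=[1,4]  +wl: 2
  step 10. node 0  ⊔preds=[0,4]  new=[-2,2]  old=[-1,2]  +wl: 
  step 11. node 2  ⊔preds=[0,4]  new=[-1,4]  old=[0,4]  +wl: 1,3
  step 12. node 1  ⊔preds=[-1,4]  new=[-1,4]  old=[0,4]  +wl: 0
  step 13. node 3  ⊔preds=[-1,4]  new=[-1,4]  old=[0,4]  +wl: 2
  step 14. node 0  ⊔preds=[-1,4]  new=[-3,2]  old=[-2,2]  +wl: 
  step 15. node 2  ⊔preds=[-1,4]  new=[-2,4]  old=[-1,4]  +wl: 1,3
  step 16. node 1  ⊔preds=[-2,4]  new=[-2,4]  old=[-1,4]  +wl: 0
  step 17. node 3  ⊔preds=[-2,4]  new=[-2,4]  old=[-1,4]  +wl: 2
  step 18. node 0  ⊔preds=[-2,4]  new=[-4,2]  old=[-3,2]  +wl: 
  step 19. node 2  ⊔preds=[-2,4]  new=[-3,4]  old=[-2,4]  +wl: 1,3
  step 20. node 1  ⊔preds=[-3,4]  new=[-3,4]  old=[-2,4]  +wl: 0
  step 21. node 3  ⊔preds=[-3,4]  new=[-3,4]  old=[-2,4]  +wl: 2
  step 22. node 0  ⊔preds=[-3,4]  new=[-4,2]  stable
  step 23. node 2  ⊔preds=[-3,4]  new=[-4,4]  old=[-3,4]  +wl: 1,3
  step 24. node 1  ⊔preds=[-4,4]  new=[-4,4]  old=[-3,4]  +wl: 0
  step 25. node 3  ⊔preds=[-4,4]  new=[-4,4]  old=[-3,4]  +wl: 2
  step 26. node 0  ⊔preds=[-4,4]  new=[-4,2]  stable
  step 27. node 2  ⊔preds=[-4,4]  new=[-4,4]  stable

Least fixpoint reached:
  node 0: [-4,2]
  node 1: [-4,4]
  node 2: [-4,4]
  node 3: [-4,4]

27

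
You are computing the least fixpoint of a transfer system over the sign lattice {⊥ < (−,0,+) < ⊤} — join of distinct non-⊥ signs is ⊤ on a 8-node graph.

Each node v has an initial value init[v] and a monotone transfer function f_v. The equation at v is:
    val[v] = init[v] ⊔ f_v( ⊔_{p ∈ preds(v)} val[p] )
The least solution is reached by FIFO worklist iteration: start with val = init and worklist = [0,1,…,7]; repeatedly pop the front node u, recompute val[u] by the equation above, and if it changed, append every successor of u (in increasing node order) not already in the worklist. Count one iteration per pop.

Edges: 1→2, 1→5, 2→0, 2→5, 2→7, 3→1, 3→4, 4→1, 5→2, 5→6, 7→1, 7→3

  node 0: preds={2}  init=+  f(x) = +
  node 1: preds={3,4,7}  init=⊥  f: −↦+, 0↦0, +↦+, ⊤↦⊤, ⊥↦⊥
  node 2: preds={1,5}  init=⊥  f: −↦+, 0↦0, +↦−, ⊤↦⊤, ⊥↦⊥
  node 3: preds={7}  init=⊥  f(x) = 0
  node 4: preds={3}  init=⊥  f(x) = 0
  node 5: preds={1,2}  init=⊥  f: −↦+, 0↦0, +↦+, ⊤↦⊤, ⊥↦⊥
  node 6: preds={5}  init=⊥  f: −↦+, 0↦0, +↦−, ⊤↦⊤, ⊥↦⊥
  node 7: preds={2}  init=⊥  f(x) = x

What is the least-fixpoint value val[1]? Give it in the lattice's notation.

Trace (17 dequeues):
  [1] u=0 | in ⊥ | out + | ==
  [2] u=1 | in ⊥ | out ⊥ | ==
  [3] u=2 | in ⊥ | out ⊥ | ==
  [4] u=3 | in ⊥ | out 0 | prev ⊥ | push {1}
  [5] u=4 | in 0 | out 0 | prev ⊥ | push {}
  [6] u=5 | in ⊥ | out ⊥ | ==
  [7] u=6 | in ⊥ | out ⊥ | ==
  [8] u=7 | in ⊥ | out ⊥ | ==
  [9] u=1 | in 0 | out 0 | prev ⊥ | push {2,5}
  [10] u=2 | in 0 | out 0 | prev ⊥ | push {0,7}
  [11] u=5 | in 0 | out 0 | prev ⊥ | push {2,6}
  [12] u=0 | in 0 | out + | ==
  [13] u=7 | in 0 | out 0 | prev ⊥ | push {1,3}
  [14] u=2 | in 0 | out 0 | ==
  [15] u=6 | in 0 | out 0 | prev ⊥ | push {}
  [16] u=1 | in 0 | out 0 | ==
  [17] u=3 | in 0 | out 0 | ==

Converged values:
  [0] +
  [1] 0
  [2] 0
  [3] 0
  [4] 0
  [5] 0
  [6] 0
  [7] 0

0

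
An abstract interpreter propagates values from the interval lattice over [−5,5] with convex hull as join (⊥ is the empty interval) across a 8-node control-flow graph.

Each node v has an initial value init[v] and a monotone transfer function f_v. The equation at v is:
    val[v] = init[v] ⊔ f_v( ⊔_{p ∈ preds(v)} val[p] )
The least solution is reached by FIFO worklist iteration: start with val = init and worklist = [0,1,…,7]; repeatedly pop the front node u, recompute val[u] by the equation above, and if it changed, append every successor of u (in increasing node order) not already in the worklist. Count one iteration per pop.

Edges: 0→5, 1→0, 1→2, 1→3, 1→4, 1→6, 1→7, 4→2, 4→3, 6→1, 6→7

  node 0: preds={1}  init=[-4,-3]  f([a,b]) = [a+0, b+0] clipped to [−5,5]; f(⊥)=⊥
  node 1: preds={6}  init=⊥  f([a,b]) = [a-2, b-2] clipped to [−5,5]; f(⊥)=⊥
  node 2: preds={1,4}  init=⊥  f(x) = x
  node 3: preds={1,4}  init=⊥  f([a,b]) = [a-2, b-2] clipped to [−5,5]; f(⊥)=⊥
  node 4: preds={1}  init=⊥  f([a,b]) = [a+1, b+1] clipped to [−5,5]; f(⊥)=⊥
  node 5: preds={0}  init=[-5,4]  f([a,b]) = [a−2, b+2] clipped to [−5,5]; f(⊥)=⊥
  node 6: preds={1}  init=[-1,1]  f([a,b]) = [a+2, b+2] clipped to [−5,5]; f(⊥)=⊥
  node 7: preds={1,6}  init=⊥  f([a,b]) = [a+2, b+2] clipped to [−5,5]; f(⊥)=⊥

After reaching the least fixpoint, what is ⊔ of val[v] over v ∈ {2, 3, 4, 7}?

Worklist (12 pops):
  #1 pop 0: in=⊥ → [-4,-3] (no change)
  #2 pop 1: in=[-1,1] → [-3,-1] (was ⊥); enqueue [0]
  #3 pop 2: in=[-3,-1] → [-3,-1] (was ⊥); enqueue []
  #4 pop 3: in=[-3,-1] → [-5,-3] (was ⊥); enqueue []
  #5 pop 4: in=[-3,-1] → [-2,0] (was ⊥); enqueue [2,3]
  #6 pop 5: in=[-4,-3] → [-5,4] (no change)
  #7 pop 6: in=[-3,-1] → [-1,1] (no change)
  #8 pop 7: in=[-3,1] → [-1,3] (was ⊥); enqueue []
  #9 pop 0: in=[-3,-1] → [-4,-1] (was [-4,-3]); enqueue [5]
  #10 pop 2: in=[-3,0] → [-3,0] (was [-3,-1]); enqueue []
  #11 pop 3: in=[-3,0] → [-5,-2] (was [-5,-3]); enqueue []
  #12 pop 5: in=[-4,-1] → [-5,4] (no change)

Fixpoint:
  val[0] = [-4,-1]
  val[1] = [-3,-1]
  val[2] = [-3,0]
  val[3] = [-5,-2]
  val[4] = [-2,0]
  val[5] = [-5,4]
  val[6] = [-1,1]
  val[7] = [-1,3]

[-5,3]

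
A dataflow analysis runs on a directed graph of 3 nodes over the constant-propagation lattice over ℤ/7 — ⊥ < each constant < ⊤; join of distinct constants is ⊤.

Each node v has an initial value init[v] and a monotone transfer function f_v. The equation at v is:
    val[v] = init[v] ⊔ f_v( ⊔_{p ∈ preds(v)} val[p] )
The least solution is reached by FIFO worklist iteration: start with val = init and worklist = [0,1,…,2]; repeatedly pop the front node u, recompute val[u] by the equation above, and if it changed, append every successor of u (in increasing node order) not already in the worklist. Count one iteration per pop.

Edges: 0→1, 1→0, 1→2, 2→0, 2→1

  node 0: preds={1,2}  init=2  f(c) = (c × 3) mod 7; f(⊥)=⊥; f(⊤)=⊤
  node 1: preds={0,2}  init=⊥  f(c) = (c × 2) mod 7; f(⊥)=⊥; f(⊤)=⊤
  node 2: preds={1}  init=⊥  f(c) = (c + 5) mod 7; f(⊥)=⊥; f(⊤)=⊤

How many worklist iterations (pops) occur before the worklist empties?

9

Trace (9 dequeues):
  [1] u=0 | in ⊥ | out 2 | ==
  [2] u=1 | in 2 | out 4 | prev ⊥ | push {0}
  [3] u=2 | in 4 | out 2 | prev ⊥ | push {1}
  [4] u=0 | in ⊤ | out ⊤ | prev 2 | push {}
  [5] u=1 | in ⊤ | out ⊤ | prev 4 | push {0,2}
  [6] u=0 | in ⊤ | out ⊤ | ==
  [7] u=2 | in ⊤ | out ⊤ | prev 2 | push {0,1}
  [8] u=0 | in ⊤ | out ⊤ | ==
  [9] u=1 | in ⊤ | out ⊤ | ==

Converged values:
  [0] ⊤
  [1] ⊤
  [2] ⊤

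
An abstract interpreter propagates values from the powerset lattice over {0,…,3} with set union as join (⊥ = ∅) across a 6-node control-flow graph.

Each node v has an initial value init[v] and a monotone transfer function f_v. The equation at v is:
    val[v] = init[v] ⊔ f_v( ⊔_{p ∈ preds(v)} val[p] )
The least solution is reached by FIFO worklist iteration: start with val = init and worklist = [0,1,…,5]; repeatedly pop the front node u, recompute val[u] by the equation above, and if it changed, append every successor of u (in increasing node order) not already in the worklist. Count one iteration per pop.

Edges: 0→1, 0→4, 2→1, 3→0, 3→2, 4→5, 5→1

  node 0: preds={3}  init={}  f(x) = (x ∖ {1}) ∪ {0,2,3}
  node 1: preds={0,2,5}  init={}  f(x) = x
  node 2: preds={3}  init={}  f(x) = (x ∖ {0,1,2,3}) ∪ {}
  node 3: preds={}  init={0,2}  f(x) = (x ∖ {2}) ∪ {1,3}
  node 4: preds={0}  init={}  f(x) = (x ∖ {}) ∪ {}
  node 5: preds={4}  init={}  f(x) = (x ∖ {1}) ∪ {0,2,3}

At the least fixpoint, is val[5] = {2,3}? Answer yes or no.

Worklist (9 pops):
  #1 pop 0: in={0,2} → {0,2,3} (was {}); enqueue []
  #2 pop 1: in={0,2,3} → {0,2,3} (was {}); enqueue []
  #3 pop 2: in={0,2} → {} (no change)
  #4 pop 3: in={} → {0,1,2,3} (was {0,2}); enqueue [0,2]
  #5 pop 4: in={0,2,3} → {0,2,3} (was {}); enqueue []
  #6 pop 5: in={0,2,3} → {0,2,3} (was {}); enqueue [1]
  #7 pop 0: in={0,1,2,3} → {0,2,3} (no change)
  #8 pop 2: in={0,1,2,3} → {} (no change)
  #9 pop 1: in={0,2,3} → {0,2,3} (no change)

Fixpoint:
  val[0] = {0,2,3}
  val[1] = {0,2,3}
  val[2] = {}
  val[3] = {0,1,2,3}
  val[4] = {0,2,3}
  val[5] = {0,2,3}

no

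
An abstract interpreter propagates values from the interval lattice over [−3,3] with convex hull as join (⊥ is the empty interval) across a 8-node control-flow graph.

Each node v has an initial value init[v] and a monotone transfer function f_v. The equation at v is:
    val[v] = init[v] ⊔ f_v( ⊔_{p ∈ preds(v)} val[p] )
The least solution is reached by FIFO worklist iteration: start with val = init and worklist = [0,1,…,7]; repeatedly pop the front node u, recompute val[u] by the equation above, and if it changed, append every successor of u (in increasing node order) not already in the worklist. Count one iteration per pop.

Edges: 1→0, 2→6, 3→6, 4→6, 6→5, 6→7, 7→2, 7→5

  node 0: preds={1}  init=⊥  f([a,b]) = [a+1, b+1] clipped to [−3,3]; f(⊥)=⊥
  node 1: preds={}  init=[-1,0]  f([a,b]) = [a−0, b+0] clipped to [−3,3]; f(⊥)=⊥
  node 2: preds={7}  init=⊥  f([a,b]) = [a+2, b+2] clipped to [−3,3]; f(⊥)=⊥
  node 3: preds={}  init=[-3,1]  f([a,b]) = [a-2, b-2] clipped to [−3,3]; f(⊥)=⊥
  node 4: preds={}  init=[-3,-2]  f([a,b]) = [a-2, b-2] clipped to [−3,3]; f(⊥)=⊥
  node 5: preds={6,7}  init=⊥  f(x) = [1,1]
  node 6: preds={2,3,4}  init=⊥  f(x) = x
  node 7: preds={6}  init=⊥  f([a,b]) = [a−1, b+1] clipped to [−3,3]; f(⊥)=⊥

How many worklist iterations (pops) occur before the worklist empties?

15

Iteration log — 15 steps:
  step 1. node 0  ⊔preds=[-1,0]  new=[0,1]  old=⊥  +wl: 
  step 2. node 1  ⊔preds=⊥  new=[-1,0]  stable
  step 3. node 2  ⊔preds=⊥  new=⊥  stable
  step 4. node 3  ⊔preds=⊥  new=[-3,1]  stable
  step 5. node 4  ⊔preds=⊥  new=[-3,-2]  stable
  step 6. node 5  ⊔preds=⊥  new=[1,1]  old=⊥  +wl: 
  step 7. node 6  ⊔preds=[-3,1]  new=[-3,1]  old=⊥  +wl: 5
  step 8. node 7  ⊔preds=[-3,1]  new=[-3,2]  old=⊥  +wl: 2
  step 9. node 5  ⊔preds=[-3,2]  new=[1,1]  stable
  step 10. node 2  ⊔preds=[-3,2]  new=[-1,3]  old=⊥  +wl: 6
  step 11. node 6  ⊔preds=[-3,3]  new=[-3,3]  old=[-3,1]  +wl: 5,7
  step 12. node 5  ⊔preds=[-3,3]  new=[1,1]  stable
  step 13. node 7  ⊔preds=[-3,3]  new=[-3,3]  old=[-3,2]  +wl: 2,5
  step 14. node 2  ⊔preds=[-3,3]  new=[-1,3]  stable
  step 15. node 5  ⊔preds=[-3,3]  new=[1,1]  stable

Least fixpoint reached:
  node 0: [0,1]
  node 1: [-1,0]
  node 2: [-1,3]
  node 3: [-3,1]
  node 4: [-3,-2]
  node 5: [1,1]
  node 6: [-3,3]
  node 7: [-3,3]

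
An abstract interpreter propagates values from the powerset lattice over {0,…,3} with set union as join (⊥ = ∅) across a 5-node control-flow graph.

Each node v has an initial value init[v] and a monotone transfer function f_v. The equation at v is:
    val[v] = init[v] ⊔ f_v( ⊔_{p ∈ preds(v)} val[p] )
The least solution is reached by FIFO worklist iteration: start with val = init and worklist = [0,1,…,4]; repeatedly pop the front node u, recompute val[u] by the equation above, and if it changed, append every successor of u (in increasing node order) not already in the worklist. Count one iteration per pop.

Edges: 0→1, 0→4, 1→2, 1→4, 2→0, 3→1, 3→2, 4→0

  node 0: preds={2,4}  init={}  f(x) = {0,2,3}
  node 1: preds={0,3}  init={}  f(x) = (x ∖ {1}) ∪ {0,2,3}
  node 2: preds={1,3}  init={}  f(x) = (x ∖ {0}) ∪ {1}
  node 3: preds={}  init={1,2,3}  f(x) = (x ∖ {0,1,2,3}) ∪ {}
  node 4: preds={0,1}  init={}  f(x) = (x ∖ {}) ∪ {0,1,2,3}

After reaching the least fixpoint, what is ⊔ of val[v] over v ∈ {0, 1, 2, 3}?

{0,1,2,3}

Iteration log — 6 steps:
  step 1. node 0  ⊔preds={}  new={0,2,3}  old={}  +wl: 
  step 2. node 1  ⊔preds={0,1,2,3}  new={0,2,3}  old={}  +wl: 
  step 3. node 2  ⊔preds={0,1,2,3}  new={1,2,3}  old={}  +wl: 0
  step 4. node 3  ⊔preds={}  new={1,2,3}  stable
  step 5. node 4  ⊔preds={0,2,3}  new={0,1,2,3}  old={}  +wl: 
  step 6. node 0  ⊔preds={0,1,2,3}  new={0,2,3}  stable

Least fixpoint reached:
  node 0: {0,2,3}
  node 1: {0,2,3}
  node 2: {1,2,3}
  node 3: {1,2,3}
  node 4: {0,1,2,3}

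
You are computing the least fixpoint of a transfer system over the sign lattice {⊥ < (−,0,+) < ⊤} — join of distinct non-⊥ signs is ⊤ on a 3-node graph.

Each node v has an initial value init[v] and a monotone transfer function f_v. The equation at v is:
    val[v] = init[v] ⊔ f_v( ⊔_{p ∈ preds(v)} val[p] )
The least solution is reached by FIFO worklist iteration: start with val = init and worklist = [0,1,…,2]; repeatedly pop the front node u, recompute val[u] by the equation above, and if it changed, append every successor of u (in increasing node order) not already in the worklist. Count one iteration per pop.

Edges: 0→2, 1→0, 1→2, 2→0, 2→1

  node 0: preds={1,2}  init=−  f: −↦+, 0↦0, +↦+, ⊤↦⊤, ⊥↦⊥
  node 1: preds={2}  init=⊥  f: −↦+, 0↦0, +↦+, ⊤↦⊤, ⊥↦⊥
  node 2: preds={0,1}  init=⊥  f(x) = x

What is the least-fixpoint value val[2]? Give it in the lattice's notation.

Worklist (10 pops):
  #1 pop 0: in=⊥ → − (no change)
  #2 pop 1: in=⊥ → ⊥ (no change)
  #3 pop 2: in=− → − (was ⊥); enqueue [0,1]
  #4 pop 0: in=− → ⊤ (was −); enqueue [2]
  #5 pop 1: in=− → + (was ⊥); enqueue [0]
  #6 pop 2: in=⊤ → ⊤ (was −); enqueue [1]
  #7 pop 0: in=⊤ → ⊤ (no change)
  #8 pop 1: in=⊤ → ⊤ (was +); enqueue [0,2]
  #9 pop 0: in=⊤ → ⊤ (no change)
  #10 pop 2: in=⊤ → ⊤ (no change)

Fixpoint:
  val[0] = ⊤
  val[1] = ⊤
  val[2] = ⊤

⊤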